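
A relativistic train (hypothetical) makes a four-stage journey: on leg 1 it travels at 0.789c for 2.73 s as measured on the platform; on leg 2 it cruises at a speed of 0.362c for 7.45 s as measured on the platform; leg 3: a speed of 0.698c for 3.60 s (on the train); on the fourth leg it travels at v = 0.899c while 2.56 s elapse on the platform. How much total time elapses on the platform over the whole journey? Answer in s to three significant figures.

Δt = 17.8 s

Leg 1: 2.73 s is already measured on the platform.
Leg 2: 7.45 s is already measured on the platform.
Leg 3: γ = 1/√(1 − 0.698²) = 1/√0.5128 = 1.396; Δt_3 = 1.396 × 3.60 = 5.027 s.
Leg 4: 2.56 s is already measured on the platform.
Total: 2.730 + 7.450 + 5.027 + 2.560 s.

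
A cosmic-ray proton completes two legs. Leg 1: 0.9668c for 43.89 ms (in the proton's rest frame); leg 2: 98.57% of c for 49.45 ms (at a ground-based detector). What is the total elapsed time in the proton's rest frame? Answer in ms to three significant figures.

τ = 52.2 ms

Leg 1: 43.89 ms is already measured in the proton's rest frame.
Leg 2: β = 0.9857; γ = 1/√(1 − 0.9857²) = 1/√0.02840 = 5.934; τ_2 = 49.45/5.934 = 8.333 ms.
Total: 43.89 + 8.333 ms.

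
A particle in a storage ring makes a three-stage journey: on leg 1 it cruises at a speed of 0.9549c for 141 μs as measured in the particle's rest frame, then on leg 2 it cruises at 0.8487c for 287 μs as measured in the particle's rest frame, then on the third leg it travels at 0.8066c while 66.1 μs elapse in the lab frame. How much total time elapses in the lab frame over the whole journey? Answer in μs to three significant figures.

Leg 1: γ = 1/√(1 − 0.9549²) = 1/√0.08817 = 3.368; Δt_1 = 3.368 × 141 = 474.9 μs.
Leg 2: γ = 1/√(1 − 0.8487²) = 1/√0.2797 = 1.891; Δt_2 = 1.891 × 287 = 542.7 μs.
Leg 3: 66.1 μs is already measured in the lab frame.
Total: 474.9 + 542.7 + 66.10 μs.

Δt = 1080 μs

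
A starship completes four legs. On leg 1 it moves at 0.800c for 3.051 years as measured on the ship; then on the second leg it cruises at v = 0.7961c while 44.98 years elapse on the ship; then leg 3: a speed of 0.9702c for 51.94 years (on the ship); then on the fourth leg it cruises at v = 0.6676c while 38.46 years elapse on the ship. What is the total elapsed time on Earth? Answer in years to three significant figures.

Δt = 345 years

Leg 1: γ = 1/√(1 − 0.800²) = 5/3 ≈ 1.667; Δt_1 = 1.667 × 3.051 = 5.085 years.
Leg 2: γ = 1/√(1 − 0.7961²) = 1/√0.3662 = 1.652; Δt_2 = 1.652 × 44.98 = 74.33 years.
Leg 3: γ = 1/√(1 − 0.9702²) = 1/√0.05871 = 4.127; Δt_3 = 4.127 × 51.94 = 214.4 years.
Leg 4: γ = 1/√(1 − 0.6676²) = 1/√0.5543 = 1.343; Δt_4 = 1.343 × 38.46 = 51.66 years.
Total: 5.085 + 74.33 + 214.4 + 51.66 years.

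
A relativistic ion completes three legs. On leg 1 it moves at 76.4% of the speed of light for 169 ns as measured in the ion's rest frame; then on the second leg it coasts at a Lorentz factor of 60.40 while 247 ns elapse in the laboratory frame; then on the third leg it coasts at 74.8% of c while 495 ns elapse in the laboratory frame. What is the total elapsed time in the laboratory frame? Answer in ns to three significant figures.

Leg 1: β = 0.764; γ = 1/√(1 − 0.764²) = 1/√0.4163 = 1.550; Δt_1 = 1.550 × 169 = 261.9 ns.
Leg 2: 247 ns is already measured in the laboratory frame.
Leg 3: 495 ns is already measured in the laboratory frame.
Total: 261.9 + 247.0 + 495.0 ns.

Δt = 1000 ns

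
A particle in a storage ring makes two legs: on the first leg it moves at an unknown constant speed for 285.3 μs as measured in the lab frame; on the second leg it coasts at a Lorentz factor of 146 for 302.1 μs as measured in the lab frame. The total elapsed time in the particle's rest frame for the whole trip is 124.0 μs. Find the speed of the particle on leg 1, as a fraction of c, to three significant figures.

β = 0.904

Leg 1: speed unknown; τ_1 = 285.3/γ_1.
Leg 2: γ = 146; τ_2 = 302.1/146.0 = 2.069 μs.
Total proper time: τ_1 + 2.069 = 124.0, so τ_1 = 124.0 − 2.069 = 121.9 μs.
γ_1 = 285.3/121.9 = 2.340; β = √(1 − 1/γ²) = √0.8173.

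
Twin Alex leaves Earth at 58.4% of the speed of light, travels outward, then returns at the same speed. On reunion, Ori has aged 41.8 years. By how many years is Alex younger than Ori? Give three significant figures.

Δt − τ = 7.87 years

β = 0.584; γ = 1/√(1 − 0.584²) = 1/√0.6589 = 1.232
Alex's elapsed proper time: τ = 41.8/1.232 = 33.93 years.
Age gap = Δt − τ = 41.8 − 33.93 years.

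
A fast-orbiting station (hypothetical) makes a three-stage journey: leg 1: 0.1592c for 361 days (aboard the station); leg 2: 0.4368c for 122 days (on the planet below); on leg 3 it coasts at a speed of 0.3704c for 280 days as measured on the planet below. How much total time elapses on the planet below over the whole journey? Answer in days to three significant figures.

Δt = 768 days

Leg 1: γ = 1/√(1 − 0.1592²) = 1/√0.9747 = 1.013; Δt_1 = 1.013 × 361 = 365.7 days.
Leg 2: 122 days is already measured on the planet below.
Leg 3: 280 days is already measured on the planet below.
Total: 365.7 + 122.0 + 280.0 days.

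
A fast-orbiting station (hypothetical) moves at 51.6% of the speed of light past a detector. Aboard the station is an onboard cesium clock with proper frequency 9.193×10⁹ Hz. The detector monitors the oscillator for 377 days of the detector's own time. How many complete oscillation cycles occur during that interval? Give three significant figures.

β = 0.516; γ = 1/√(1 − 0.516²) = 1/√0.7337 = 1.167
During 377 days of lab time, the oscillator's proper time advances by τ = Δt/γ = 377/1.167 = 322.9 days = 2.790×10⁷ s.
N = f × τ = 9.193×10⁹ × 2.790×10⁷ = 2.565×10¹⁷.

N = 2.56×10¹⁷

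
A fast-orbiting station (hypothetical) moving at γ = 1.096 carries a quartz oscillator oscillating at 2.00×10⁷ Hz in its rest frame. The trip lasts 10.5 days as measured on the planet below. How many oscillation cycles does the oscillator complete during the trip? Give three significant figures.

N = 1.66×10¹³

γ = 1.096
The oscillator's own cycle count is N = f × τ where τ is the proper time aboard the station. τ = Δt/γ = 10.5/1.096 = 9.580 days = 8.277×10⁵ s.
N = 2.00×10⁷ × 8.277×10⁵ = 1.655×10¹³.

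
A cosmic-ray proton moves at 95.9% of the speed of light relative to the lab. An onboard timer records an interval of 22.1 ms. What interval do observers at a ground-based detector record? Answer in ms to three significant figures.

β = 0.959; γ = 1/√(1 − 0.959²) = 1/√0.08032 = 3.529
The interval measured in the proton's rest frame is the proper time (both events occur at the same place in that frame); the lab-frame interval is Δt = γτ = 3.529 × 22.1 ms.

Δt = 78.0 ms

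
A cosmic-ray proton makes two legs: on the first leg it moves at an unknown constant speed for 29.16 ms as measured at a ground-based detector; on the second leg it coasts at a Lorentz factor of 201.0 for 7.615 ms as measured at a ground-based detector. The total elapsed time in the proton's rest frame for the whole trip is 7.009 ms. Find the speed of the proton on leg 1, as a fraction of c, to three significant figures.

Leg 1: speed unknown; τ_1 = 29.16/γ_1.
Leg 2: γ = 201.0; τ_2 = 7.615/201.0 = 0.03789 ms.
Total proper time: τ_1 + 0.03789 = 7.009, so τ_1 = 7.009 − 0.03789 = 6.971 ms.
γ_1 = 29.16/6.971 = 4.183; β = √(1 − 1/γ²) = √0.9428.

β = 0.971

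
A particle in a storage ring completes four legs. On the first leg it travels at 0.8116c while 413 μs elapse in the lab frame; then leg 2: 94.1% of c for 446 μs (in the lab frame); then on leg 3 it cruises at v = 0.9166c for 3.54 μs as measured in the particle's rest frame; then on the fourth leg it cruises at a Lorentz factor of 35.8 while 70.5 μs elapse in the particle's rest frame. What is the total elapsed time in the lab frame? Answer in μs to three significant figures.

Leg 1: 413 μs is already measured in the lab frame.
Leg 2: 446 μs is already measured in the lab frame.
Leg 3: γ = 1/√(1 − 0.9166²) = 1/√0.1598 = 2.501; Δt_3 = 2.501 × 3.54 = 8.854 μs.
Leg 4: γ = 35.8; Δt_4 = 35.80 × 70.5 = 2524 μs.
Total: 413.0 + 446.0 + 8.854 + 2524 μs.

Δt = 3390 μs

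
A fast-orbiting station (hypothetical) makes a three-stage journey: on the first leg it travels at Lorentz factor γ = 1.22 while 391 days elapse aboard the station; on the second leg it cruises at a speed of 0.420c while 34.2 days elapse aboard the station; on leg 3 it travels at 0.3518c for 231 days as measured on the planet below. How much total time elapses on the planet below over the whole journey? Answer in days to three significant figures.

Leg 1: γ = 1.22; Δt_1 = 1.220 × 391 = 477.0 days.
Leg 2: γ = 1/√(1 − 0.420²) = 1/√0.8236 = 1.102; Δt_2 = 1.102 × 34.2 = 37.68 days.
Leg 3: 231 days is already measured on the planet below.
Total: 477.0 + 37.68 + 231.0 days.

Δt = 746 days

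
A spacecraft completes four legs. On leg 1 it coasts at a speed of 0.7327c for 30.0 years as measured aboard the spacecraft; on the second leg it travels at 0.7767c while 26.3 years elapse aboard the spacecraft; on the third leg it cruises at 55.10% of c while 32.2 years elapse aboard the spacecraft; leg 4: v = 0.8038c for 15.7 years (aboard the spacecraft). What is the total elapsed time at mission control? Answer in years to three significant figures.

Δt = 151 years

Leg 1: γ = 1/√(1 − 0.7327²) = 1/√0.4632 = 1.469; Δt_1 = 1.469 × 30.0 = 44.08 years.
Leg 2: γ = 1/√(1 − 0.7767²) = 1/√0.3967 = 1.588; Δt_2 = 1.588 × 26.3 = 41.75 years.
Leg 3: β = 0.5510; γ = 1/√(1 − 0.5510²) = 1/√0.6964 = 1.198; Δt_3 = 1.198 × 32.2 = 38.59 years.
Leg 4: γ = 1/√(1 − 0.8038²) = 1/√0.3539 = 1.681; Δt_4 = 1.681 × 15.7 = 26.39 years.
Total: 44.08 + 41.75 + 38.59 + 26.39 years.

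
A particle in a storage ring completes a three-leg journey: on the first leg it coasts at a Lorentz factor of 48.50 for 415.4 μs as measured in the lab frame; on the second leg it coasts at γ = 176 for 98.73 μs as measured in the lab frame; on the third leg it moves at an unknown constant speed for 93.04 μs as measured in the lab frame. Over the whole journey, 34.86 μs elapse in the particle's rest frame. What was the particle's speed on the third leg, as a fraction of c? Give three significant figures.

β = 0.961

Leg 1: γ = 48.50; τ_1 = 415.4/48.50 = 8.565 μs.
Leg 2: γ = 176; τ_2 = 98.73/176.0 = 0.5610 μs.
Leg 3: speed unknown; τ_3 = 93.04/γ_3.
Total proper time: 8.565 + 0.5610 + τ_3 = 34.86, so τ_3 = 34.86 − 9.126 = 25.73 μs.
γ_3 = 93.04/25.73 = 3.615; β = √(1 − 1/γ²) = √0.9235.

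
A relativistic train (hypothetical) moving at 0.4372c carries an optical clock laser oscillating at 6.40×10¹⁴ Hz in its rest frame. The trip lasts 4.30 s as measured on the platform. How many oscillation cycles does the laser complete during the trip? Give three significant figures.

γ = 1/√(1 − 0.4372²) = 1/√0.8089 = 1.112
The oscillator's own cycle count is N = f × τ where τ is the proper time on the train. τ = Δt/γ = 4.30/1.112 = 3.867 s = 3.867×10⁰ s.
N = 6.40×10¹⁴ × 3.867×10⁰ = 2.475×10¹⁵.

N = 2.48×10¹⁵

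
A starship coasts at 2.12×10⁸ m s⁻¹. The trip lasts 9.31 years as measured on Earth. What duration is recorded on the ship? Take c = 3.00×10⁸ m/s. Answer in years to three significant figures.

β = 2.12×10⁸/3.00×10⁸ = 0.7067; γ = 1/√(1 − 0.7067²) = 1.413
The interval measured on Earth is the dilated one; the clock on the ship measures the proper time τ = Δt/γ = 9.31/1.413 years.

τ = 6.59 years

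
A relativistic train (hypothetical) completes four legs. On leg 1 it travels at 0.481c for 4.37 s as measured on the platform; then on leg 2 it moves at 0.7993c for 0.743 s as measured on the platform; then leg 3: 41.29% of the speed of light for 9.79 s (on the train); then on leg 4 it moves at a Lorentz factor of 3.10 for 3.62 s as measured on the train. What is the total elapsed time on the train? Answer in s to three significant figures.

Leg 1: γ = 1/√(1 − 0.481²) = 1/√0.7686 = 1.141; τ_1 = 4.37/1.141 = 3.831 s.
Leg 2: γ = 1/√(1 − 0.7993²) = 1/√0.3611 = 1.664; τ_2 = 0.743/1.664 = 0.4465 s.
Leg 3: 9.79 s is already measured on the train.
Leg 4: 3.62 s is already measured on the train.
Total: 3.831 + 0.4465 + 9.790 + 3.620 s.

τ = 17.7 s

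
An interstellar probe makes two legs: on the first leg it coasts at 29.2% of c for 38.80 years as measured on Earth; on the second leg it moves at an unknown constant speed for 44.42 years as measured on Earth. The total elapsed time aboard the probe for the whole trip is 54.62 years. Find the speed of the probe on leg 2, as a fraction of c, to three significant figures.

β = 0.919

Leg 1: β = 0.292; γ = 1/√(1 − 0.292²) = 1/√0.9147 = 1.046; τ_1 = 38.80/1.046 = 37.11 years.
Leg 2: speed unknown; τ_2 = 44.42/γ_2.
Total proper time: 37.11 + τ_2 = 54.62, so τ_2 = 54.62 − 37.11 = 17.51 years.
γ_2 = 44.42/17.51 = 2.537; β = √(1 − 1/γ²) = √0.8446.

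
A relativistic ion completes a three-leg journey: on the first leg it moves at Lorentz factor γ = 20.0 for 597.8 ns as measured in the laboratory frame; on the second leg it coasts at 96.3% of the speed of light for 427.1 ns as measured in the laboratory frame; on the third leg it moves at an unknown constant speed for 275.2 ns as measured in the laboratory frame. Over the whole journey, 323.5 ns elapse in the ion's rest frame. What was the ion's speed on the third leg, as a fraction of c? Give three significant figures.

Leg 1: γ = 20.0; τ_1 = 597.8/20.00 = 29.89 ns.
Leg 2: β = 0.963; γ = 1/√(1 − 0.963²) = 1/√0.07263 = 3.711; τ_2 = 427.1/3.711 = 115.1 ns.
Leg 3: speed unknown; τ_3 = 275.2/γ_3.
Total proper time: 29.89 + 115.1 + τ_3 = 323.5, so τ_3 = 323.5 − 145.0 = 178.5 ns.
γ_3 = 275.2/178.5 = 1.542; β = √(1 − 1/γ²) = √0.5793.

β = 0.761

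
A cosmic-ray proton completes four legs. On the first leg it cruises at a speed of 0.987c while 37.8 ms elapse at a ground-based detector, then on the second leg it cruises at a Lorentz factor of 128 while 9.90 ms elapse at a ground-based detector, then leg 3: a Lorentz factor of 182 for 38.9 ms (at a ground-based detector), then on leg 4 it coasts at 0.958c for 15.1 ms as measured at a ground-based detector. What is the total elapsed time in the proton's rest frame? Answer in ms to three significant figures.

Leg 1: γ = 1/√(1 − 0.987²) = 1/√0.02583 = 6.222; τ_1 = 37.8/6.222 = 6.075 ms.
Leg 2: γ = 128; τ_2 = 9.90/128.0 = 0.07734 ms.
Leg 3: γ = 182; τ_3 = 38.9/182.0 = 0.2137 ms.
Leg 4: γ = 1/√(1 − 0.958²) = 1/√0.08224 = 3.487; τ_4 = 15.1/3.487 = 4.330 ms.
Total: 6.075 + 0.07734 + 0.2137 + 4.330 ms.

τ = 10.7 ms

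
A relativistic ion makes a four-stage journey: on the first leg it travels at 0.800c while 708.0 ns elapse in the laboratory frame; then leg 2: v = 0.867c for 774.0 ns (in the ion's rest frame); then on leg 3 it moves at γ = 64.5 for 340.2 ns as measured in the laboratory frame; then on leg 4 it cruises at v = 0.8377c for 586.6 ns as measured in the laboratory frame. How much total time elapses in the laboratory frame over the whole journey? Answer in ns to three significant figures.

Δt = 3190 ns

Leg 1: 708.0 ns is already measured in the laboratory frame.
Leg 2: γ = 1/√(1 − 0.867²) = 1/√0.2483 = 2.007; Δt_2 = 2.007 × 774.0 = 1553 ns.
Leg 3: 340.2 ns is already measured in the laboratory frame.
Leg 4: 586.6 ns is already measured in the laboratory frame.
Total: 708.0 + 1553 + 340.2 + 586.6 ns.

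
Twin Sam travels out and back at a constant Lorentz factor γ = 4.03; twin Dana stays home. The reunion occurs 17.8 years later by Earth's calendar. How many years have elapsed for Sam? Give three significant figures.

γ = 4.03
Sam's clock measures proper time along the trip: τ = Δt/γ = 17.8/4.030 years.

τ = 4.42 years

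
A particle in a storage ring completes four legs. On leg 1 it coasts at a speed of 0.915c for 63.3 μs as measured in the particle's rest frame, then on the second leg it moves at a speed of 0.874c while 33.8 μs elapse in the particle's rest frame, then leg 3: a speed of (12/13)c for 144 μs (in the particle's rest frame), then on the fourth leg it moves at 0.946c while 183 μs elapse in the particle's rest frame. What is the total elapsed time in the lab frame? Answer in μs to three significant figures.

Δt = 1170 μs

Leg 1: γ = 1/√(1 − 0.915²) = 1/√0.1628 = 2.479; Δt_1 = 2.479 × 63.3 = 156.9 μs.
Leg 2: γ = 1/√(1 − 0.874²) = 1/√0.2361 = 2.058; Δt_2 = 2.058 × 33.8 = 69.56 μs.
Leg 3: γ = 1/√(1 − (12/13)²) = 13/5 = 2.600; Δt_3 = 2.600 × 144 = 374.4 μs.
Leg 4: γ = 1/√(1 − 0.946²) = 1/√0.1051 = 3.085; Δt_4 = 3.085 × 183 = 564.5 μs.
Total: 156.9 + 69.56 + 374.4 + 564.5 μs.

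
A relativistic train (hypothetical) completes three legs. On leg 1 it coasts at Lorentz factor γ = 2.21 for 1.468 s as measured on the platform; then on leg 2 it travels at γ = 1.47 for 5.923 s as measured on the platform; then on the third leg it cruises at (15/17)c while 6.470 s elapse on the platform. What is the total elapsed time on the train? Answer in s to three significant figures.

τ = 7.74 s

Leg 1: γ = 2.21; τ_1 = 1.468/2.210 = 0.6643 s.
Leg 2: γ = 1.47; τ_2 = 5.923/1.470 = 4.029 s.
Leg 3: γ = 1/√(1 − (15/17)²) = 17/8 = 2.125; τ_3 = 6.470/2.125 = 3.045 s.
Total: 0.6643 + 4.029 + 3.045 s.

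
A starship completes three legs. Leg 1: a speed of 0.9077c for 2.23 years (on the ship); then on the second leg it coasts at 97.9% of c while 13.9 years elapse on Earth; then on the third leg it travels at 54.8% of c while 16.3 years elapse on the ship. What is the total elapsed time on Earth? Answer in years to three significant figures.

Δt = 38.7 years

Leg 1: γ = 1/√(1 − 0.9077²) = 1/√0.1761 = 2.383; Δt_1 = 2.383 × 2.23 = 5.314 years.
Leg 2: 13.9 years is already measured on Earth.
Leg 3: β = 0.548; γ = 1/√(1 − 0.548²) = 1/√0.6997 = 1.195; Δt_3 = 1.195 × 16.3 = 19.49 years.
Total: 5.314 + 13.90 + 19.49 years.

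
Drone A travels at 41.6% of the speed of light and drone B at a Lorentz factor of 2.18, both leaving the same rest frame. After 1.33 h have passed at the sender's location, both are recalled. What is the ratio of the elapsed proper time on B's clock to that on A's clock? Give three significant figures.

τ_B/τ_A = 0.504

A: β = 0.416; γ = 1/√(1 − 0.416²) = 1/√0.8269 = 1.100. B: γ = 2.18.
τ_A/τ_B = γ_B/γ_A = 2.180/1.100 = 1.982, so τ_B/τ_A = 0.5044.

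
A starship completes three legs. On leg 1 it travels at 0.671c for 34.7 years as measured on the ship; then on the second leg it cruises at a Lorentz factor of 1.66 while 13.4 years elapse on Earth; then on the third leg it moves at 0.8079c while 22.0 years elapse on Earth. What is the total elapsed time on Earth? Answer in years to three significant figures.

Leg 1: γ = 1/√(1 − 0.671²) = 1/√0.5498 = 1.349; Δt_1 = 1.349 × 34.7 = 46.80 years.
Leg 2: 13.4 years is already measured on Earth.
Leg 3: 22.0 years is already measured on Earth.
Total: 46.80 + 13.40 + 22.00 years.

Δt = 82.2 years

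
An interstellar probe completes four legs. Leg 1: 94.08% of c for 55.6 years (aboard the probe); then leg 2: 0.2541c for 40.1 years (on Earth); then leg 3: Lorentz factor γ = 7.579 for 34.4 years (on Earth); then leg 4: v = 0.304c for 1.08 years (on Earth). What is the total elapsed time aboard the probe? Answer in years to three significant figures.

Leg 1: 55.6 years is already measured aboard the probe.
Leg 2: γ = 1/√(1 − 0.2541²) = 1/√0.9354 = 1.034; τ_2 = 40.1/1.034 = 38.78 years.
Leg 3: γ = 7.579; τ_3 = 34.4/7.579 = 4.539 years.
Leg 4: γ = 1/√(1 − 0.304²) = 1/√0.9076 = 1.050; τ_4 = 1.08/1.050 = 1.029 years.
Total: 55.60 + 38.78 + 4.539 + 1.029 years.

τ = 100 years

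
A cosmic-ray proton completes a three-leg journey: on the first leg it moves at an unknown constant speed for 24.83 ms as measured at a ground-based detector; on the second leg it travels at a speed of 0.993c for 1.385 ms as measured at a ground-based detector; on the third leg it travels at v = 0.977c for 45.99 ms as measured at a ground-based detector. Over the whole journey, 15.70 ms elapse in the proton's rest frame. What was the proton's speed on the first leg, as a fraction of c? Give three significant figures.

β = 0.973

Leg 1: speed unknown; τ_1 = 24.83/γ_1.
Leg 2: γ = 1/√(1 − 0.993²) = 1/√0.01395 = 8.466; τ_2 = 1.385/8.466 = 0.1636 ms.
Leg 3: γ = 1/√(1 − 0.977²) = 1/√0.04547 = 4.690; τ_3 = 45.99/4.690 = 9.807 ms.
Total proper time: τ_1 + 0.1636 + 9.807 = 15.70, so τ_1 = 15.70 − 9.970 = 5.730 ms.
γ_1 = 24.83/5.730 = 4.334; β = √(1 − 1/γ²) = √0.9468.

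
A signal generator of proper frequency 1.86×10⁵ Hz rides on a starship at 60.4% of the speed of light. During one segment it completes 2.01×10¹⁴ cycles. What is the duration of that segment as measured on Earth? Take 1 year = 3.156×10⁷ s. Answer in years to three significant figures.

β = 0.604; γ = 1/√(1 − 0.604²) = 1/√0.6352 = 1.255
Proper time for N cycles: τ = N/f = 2.01×10¹⁴/(1.86×10⁵) = 1.081×10⁹ s = 34.24 years.
Lab-frame duration Δt = γτ = 1.255 × 34.24 = 42.96 years.

Δt = 43.0 years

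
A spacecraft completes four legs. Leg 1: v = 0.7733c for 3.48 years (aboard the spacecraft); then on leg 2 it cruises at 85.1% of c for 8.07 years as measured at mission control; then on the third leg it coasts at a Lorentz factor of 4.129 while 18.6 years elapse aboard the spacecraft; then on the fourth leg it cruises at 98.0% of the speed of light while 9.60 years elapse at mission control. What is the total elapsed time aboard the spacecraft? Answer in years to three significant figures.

Leg 1: 3.48 years is already measured aboard the spacecraft.
Leg 2: β = 0.851; γ = 1/√(1 − 0.851²) = 1/√0.2758 = 1.904; τ_2 = 8.07/1.904 = 4.238 years.
Leg 3: 18.6 years is already measured aboard the spacecraft.
Leg 4: β = 0.980; γ = 1/√(1 − 0.980²) = 1/√0.03960 = 5.025; τ_4 = 9.60/5.025 = 1.910 years.
Total: 3.480 + 4.238 + 18.60 + 1.910 years.

τ = 28.2 years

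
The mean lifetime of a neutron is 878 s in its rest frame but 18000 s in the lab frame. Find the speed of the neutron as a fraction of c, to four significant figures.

γ = Δt/τ₀ = 18000/878 = 20.50
β = √(1 − 1/γ²) = √(1 − 0.002379) = √0.9976

β = 0.9988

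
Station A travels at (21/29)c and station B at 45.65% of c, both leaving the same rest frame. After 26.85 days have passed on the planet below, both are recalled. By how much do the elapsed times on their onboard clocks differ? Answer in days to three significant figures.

|τ_A − τ_B| = 5.37 days

A: γ = 1/√(1 − (21/29)²) = 29/20 = 1.450; τ_A = 26.85/1.450 = 18.52 days.
B: β = 0.4565; γ = 1/√(1 − 0.4565²) = 1/√0.7916 = 1.124; τ_B = 26.85/1.124 = 23.89 days.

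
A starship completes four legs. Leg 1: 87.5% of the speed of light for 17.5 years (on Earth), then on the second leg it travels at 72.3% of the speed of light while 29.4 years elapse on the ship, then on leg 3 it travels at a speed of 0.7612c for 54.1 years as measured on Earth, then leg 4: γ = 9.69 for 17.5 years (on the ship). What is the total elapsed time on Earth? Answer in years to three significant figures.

Δt = 284 years

Leg 1: 17.5 years is already measured on Earth.
Leg 2: β = 0.723; γ = 1/√(1 − 0.723²) = 1/√0.4773 = 1.447; Δt_2 = 1.447 × 29.4 = 42.56 years.
Leg 3: 54.1 years is already measured on Earth.
Leg 4: γ = 9.69; Δt_4 = 9.690 × 17.5 = 169.6 years.
Total: 17.50 + 42.56 + 54.10 + 169.6 years.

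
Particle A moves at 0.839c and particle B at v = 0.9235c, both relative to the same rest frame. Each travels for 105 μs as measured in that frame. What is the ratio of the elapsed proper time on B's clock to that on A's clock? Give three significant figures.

τ_B/τ_A = 0.705

A: γ = 1/√(1 − 0.839²) = 1/√0.2961 = 1.838. B: γ = 1/√(1 − 0.9235²) = 1/√0.1471 = 2.607.
τ_A/τ_B = γ_B/γ_A = 2.607/1.838 = 1.418, so τ_B/τ_A = 0.7050.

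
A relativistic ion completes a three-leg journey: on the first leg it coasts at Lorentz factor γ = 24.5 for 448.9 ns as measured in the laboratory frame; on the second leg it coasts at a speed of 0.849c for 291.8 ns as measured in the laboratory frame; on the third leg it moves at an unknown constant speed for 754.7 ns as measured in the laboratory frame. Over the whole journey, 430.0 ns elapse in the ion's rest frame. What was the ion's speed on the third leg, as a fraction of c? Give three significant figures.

Leg 1: γ = 24.5; τ_1 = 448.9/24.50 = 18.32 ns.
Leg 2: γ = 1/√(1 − 0.849²) = 1/√0.2792 = 1.893; τ_2 = 291.8/1.893 = 154.2 ns.
Leg 3: speed unknown; τ_3 = 754.7/γ_3.
Total proper time: 18.32 + 154.2 + τ_3 = 430.0, so τ_3 = 430.0 − 172.5 = 257.5 ns.
γ_3 = 754.7/257.5 = 2.931; β = √(1 − 1/γ²) = √0.8836.

β = 0.940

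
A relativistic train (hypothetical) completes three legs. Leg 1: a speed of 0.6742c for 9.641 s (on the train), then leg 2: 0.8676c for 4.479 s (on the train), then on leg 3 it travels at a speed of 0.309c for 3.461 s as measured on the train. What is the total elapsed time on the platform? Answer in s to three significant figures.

Leg 1: γ = 1/√(1 − 0.6742²) = 1/√0.5455 = 1.354; Δt_1 = 1.354 × 9.641 = 13.05 s.
Leg 2: γ = 1/√(1 − 0.8676²) = 1/√0.2473 = 2.011; Δt_2 = 2.011 × 4.479 = 9.007 s.
Leg 3: γ = 1/√(1 − 0.309²) = 1/√0.9045 = 1.051; Δt_3 = 1.051 × 3.461 = 3.639 s.
Total: 13.05 + 9.007 + 3.639 s.

Δt = 25.7 s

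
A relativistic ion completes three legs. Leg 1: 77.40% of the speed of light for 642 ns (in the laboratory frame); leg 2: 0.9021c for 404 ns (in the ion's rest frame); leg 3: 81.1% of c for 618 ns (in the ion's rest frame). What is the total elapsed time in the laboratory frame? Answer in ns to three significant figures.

Δt = 2630 ns

Leg 1: 642 ns is already measured in the laboratory frame.
Leg 2: γ = 1/√(1 − 0.9021²) = 1/√0.1862 = 2.317; Δt_2 = 2.317 × 404 = 936.2 ns.
Leg 3: β = 0.811; γ = 1/√(1 − 0.811²) = 1/√0.3423 = 1.709; Δt_3 = 1.709 × 618 = 1056 ns.
Total: 642.0 + 936.2 + 1056 ns.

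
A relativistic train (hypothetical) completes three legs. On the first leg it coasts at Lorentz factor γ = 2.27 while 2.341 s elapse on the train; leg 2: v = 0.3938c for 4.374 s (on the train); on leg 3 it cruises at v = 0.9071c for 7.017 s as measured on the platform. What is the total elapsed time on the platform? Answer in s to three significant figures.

Leg 1: γ = 2.27; Δt_1 = 2.270 × 2.341 = 5.314 s.
Leg 2: γ = 1/√(1 − 0.3938²) = 1/√0.8449 = 1.088; Δt_2 = 1.088 × 4.374 = 4.759 s.
Leg 3: 7.017 s is already measured on the platform.
Total: 5.314 + 4.759 + 7.017 s.

Δt = 17.1 s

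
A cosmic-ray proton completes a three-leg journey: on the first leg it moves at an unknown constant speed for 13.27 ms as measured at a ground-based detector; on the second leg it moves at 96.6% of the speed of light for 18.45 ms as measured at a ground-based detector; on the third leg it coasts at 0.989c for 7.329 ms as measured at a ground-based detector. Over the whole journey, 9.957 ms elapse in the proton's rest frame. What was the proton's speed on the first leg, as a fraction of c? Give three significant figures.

Leg 1: speed unknown; τ_1 = 13.27/γ_1.
Leg 2: β = 0.966; γ = 1/√(1 − 0.966²) = 1/√0.06684 = 3.868; τ_2 = 18.45/3.868 = 4.770 ms.
Leg 3: γ = 1/√(1 − 0.989²) = 1/√0.02188 = 6.761; τ_3 = 7.329/6.761 = 1.084 ms.
Total proper time: τ_1 + 4.770 + 1.084 = 9.957, so τ_1 = 9.957 − 5.854 = 4.103 ms.
γ_1 = 13.27/4.103 = 3.234; β = √(1 − 1/γ²) = √0.9044.

β = 0.951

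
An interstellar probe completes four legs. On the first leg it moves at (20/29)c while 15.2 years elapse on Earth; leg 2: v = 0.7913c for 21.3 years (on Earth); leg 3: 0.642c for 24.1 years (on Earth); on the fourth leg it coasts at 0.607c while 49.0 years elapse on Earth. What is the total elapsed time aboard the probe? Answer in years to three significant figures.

τ = 81.4 years

Leg 1: γ = 1/√(1 − (20/29)²) = 29/21 ≈ 1.381; τ_1 = 15.2/1.381 = 11.01 years.
Leg 2: γ = 1/√(1 − 0.7913²) = 1/√0.3738 = 1.636; τ_2 = 21.3/1.636 = 13.02 years.
Leg 3: γ = 1/√(1 − 0.642²) = 1/√0.5878 = 1.304; τ_3 = 24.1/1.304 = 18.48 years.
Leg 4: γ = 1/√(1 − 0.607²) = 1/√0.6316 = 1.258; τ_4 = 49.0/1.258 = 38.94 years.
Total: 11.01 + 13.02 + 18.48 + 38.94 years.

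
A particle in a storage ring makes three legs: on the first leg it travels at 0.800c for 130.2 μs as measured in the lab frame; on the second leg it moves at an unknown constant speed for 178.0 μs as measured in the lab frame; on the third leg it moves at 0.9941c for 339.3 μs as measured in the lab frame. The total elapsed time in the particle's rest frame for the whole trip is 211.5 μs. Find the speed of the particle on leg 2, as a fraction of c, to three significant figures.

β = 0.840

Leg 1: γ = 1/√(1 − 0.800²) = 5/3 ≈ 1.667; τ_1 = 130.2/1.667 = 78.12 μs.
Leg 2: speed unknown; τ_2 = 178.0/γ_2.
Leg 3: γ = 1/√(1 − 0.9941²) = 1/√0.01177 = 9.219; τ_3 = 339.3/9.219 = 36.80 μs.
Total proper time: 78.12 + τ_2 + 36.80 = 211.5, so τ_2 = 211.5 − 114.9 = 96.58 μs.
γ_2 = 178.0/96.58 = 1.843; β = √(1 − 1/γ²) = √0.7056.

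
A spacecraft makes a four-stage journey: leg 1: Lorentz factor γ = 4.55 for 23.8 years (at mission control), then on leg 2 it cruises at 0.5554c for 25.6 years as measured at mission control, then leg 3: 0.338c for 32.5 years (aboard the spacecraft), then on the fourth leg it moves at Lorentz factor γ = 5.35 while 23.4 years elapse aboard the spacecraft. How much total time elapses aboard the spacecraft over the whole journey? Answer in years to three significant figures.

τ = 82.4 years

Leg 1: γ = 4.55; τ_1 = 23.8/4.550 = 5.231 years.
Leg 2: γ = 1/√(1 − 0.5554²) = 1/√0.6915 = 1.203; τ_2 = 25.6/1.203 = 21.29 years.
Leg 3: 32.5 years is already measured aboard the spacecraft.
Leg 4: 23.4 years is already measured aboard the spacecraft.
Total: 5.231 + 21.29 + 32.50 + 23.40 years.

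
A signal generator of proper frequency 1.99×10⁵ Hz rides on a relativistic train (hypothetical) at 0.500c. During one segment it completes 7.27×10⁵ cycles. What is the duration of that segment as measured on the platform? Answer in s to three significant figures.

γ = 1/√(1 − 0.500²) = 1/√0.7500 = 1.155
Proper time for N cycles: τ = N/f = 7.27×10⁵/(1.99×10⁵) = 3.653×10⁰ s = 3.653 s.
Lab-frame duration Δt = γτ = 1.155 × 3.653 = 4.218 s.

Δt = 4.22 s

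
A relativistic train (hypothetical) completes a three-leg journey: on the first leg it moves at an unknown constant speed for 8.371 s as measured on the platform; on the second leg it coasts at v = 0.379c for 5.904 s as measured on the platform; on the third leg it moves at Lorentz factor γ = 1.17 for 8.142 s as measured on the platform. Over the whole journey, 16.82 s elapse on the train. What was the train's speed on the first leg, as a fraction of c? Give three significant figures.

β = 0.851

Leg 1: speed unknown; τ_1 = 8.371/γ_1.
Leg 2: γ = 1/√(1 − 0.379²) = 1/√0.8564 = 1.081; τ_2 = 5.904/1.081 = 5.464 s.
Leg 3: γ = 1.17; τ_3 = 8.142/1.170 = 6.959 s.
Total proper time: τ_1 + 5.464 + 6.959 = 16.82, so τ_1 = 16.82 − 12.42 = 4.397 s.
γ_1 = 8.371/4.397 = 1.904; β = √(1 − 1/γ²) = √0.7240.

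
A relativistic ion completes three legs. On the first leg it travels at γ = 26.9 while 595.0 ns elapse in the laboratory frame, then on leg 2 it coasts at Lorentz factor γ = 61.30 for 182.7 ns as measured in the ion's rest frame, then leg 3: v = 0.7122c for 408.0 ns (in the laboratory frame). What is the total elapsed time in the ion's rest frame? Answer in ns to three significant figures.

τ = 491 ns

Leg 1: γ = 26.9; τ_1 = 595.0/26.90 = 22.12 ns.
Leg 2: 182.7 ns is already measured in the ion's rest frame.
Leg 3: γ = 1/√(1 − 0.7122²) = 1/√0.4928 = 1.425; τ_3 = 408.0/1.425 = 286.4 ns.
Total: 22.12 + 182.7 + 286.4 ns.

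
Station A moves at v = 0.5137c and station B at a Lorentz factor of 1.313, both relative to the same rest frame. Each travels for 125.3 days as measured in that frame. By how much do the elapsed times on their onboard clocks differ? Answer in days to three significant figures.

A: γ = 1/√(1 − 0.5137²) = 1/√0.7361 = 1.166; τ_A = 125.3/1.166 = 107.5 days.
B: γ = 1.313; τ_B = 125.3/1.313 = 95.43 days.

|τ_A − τ_B| = 12.1 days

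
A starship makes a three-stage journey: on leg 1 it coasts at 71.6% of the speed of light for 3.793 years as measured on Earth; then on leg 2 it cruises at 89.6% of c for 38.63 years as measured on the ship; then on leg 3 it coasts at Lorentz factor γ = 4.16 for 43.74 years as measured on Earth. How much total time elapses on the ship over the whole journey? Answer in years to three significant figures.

τ = 51.8 years

Leg 1: β = 0.716; γ = 1/√(1 − 0.716²) = 1/√0.4873 = 1.432; τ_1 = 3.793/1.432 = 2.648 years.
Leg 2: 38.63 years is already measured on the ship.
Leg 3: γ = 4.16; τ_3 = 43.74/4.160 = 10.51 years.
Total: 2.648 + 38.63 + 10.51 years.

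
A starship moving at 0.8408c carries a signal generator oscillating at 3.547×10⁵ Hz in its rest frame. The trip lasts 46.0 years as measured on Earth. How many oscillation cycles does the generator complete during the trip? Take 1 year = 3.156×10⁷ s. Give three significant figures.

N = 2.79×10¹⁴

γ = 1/√(1 − 0.8408²) = 1/√0.2931 = 1.847
The oscillator's own cycle count is N = f × τ where τ is the proper time on the ship. τ = Δt/γ = 46.0/1.847 = 24.90 years = 7.859×10⁸ s.
N = 3.547×10⁵ × 7.859×10⁸ = 2.788×10¹⁴.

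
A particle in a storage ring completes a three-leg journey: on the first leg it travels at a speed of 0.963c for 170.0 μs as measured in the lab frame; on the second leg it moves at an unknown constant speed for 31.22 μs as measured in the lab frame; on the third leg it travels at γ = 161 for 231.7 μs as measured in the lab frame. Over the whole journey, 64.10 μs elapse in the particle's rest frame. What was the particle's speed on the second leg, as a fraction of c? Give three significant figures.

β = 0.842

Leg 1: γ = 1/√(1 − 0.963²) = 1/√0.07263 = 3.711; τ_1 = 170.0/3.711 = 45.82 μs.
Leg 2: speed unknown; τ_2 = 31.22/γ_2.
Leg 3: γ = 161; τ_3 = 231.7/161.0 = 1.439 μs.
Total proper time: 45.82 + τ_2 + 1.439 = 64.10, so τ_2 = 64.10 − 47.25 = 16.85 μs.
γ_2 = 31.22/16.85 = 1.853; β = √(1 − 1/γ²) = √0.7089.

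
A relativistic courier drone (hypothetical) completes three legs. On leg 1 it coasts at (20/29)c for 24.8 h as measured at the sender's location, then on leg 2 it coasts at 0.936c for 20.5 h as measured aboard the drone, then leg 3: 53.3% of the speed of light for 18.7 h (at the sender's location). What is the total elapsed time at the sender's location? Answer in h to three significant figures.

Leg 1: 24.8 h is already measured at the sender's location.
Leg 2: γ = 1/√(1 − 0.936²) = 1/√0.1239 = 2.841; Δt_2 = 2.841 × 20.5 = 58.24 h.
Leg 3: 18.7 h is already measured at the sender's location.
Total: 24.80 + 58.24 + 18.70 h.

Δt = 102 h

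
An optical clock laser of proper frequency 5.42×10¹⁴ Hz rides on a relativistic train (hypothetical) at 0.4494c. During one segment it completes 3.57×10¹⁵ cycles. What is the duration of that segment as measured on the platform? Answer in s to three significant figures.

Δt = 7.37 s

γ = 1/√(1 − 0.4494²) = 1/√0.7980 = 1.119
Proper time for N cycles: τ = N/f = 3.57×10¹⁵/(5.42×10¹⁴) = 6.587×10⁰ s = 6.587 s.
Lab-frame duration Δt = γτ = 1.119 × 6.587 = 7.373 s.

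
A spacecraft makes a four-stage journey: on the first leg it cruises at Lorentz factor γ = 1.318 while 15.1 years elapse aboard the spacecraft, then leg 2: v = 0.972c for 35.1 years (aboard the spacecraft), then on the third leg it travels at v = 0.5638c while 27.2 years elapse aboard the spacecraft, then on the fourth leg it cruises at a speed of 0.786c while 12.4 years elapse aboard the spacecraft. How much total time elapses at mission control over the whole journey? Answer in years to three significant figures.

Leg 1: γ = 1.318; Δt_1 = 1.318 × 15.1 = 19.90 years.
Leg 2: γ = 1/√(1 − 0.972²) = 1/√0.05522 = 4.256; Δt_2 = 4.256 × 35.1 = 149.4 years.
Leg 3: γ = 1/√(1 − 0.5638²) = 1/√0.6821 = 1.211; Δt_3 = 1.211 × 27.2 = 32.93 years.
Leg 4: γ = 1/√(1 − 0.786²) = 1/√0.3822 = 1.618; Δt_4 = 1.618 × 12.4 = 20.06 years.
Total: 19.90 + 149.4 + 32.93 + 20.06 years.

Δt = 222 years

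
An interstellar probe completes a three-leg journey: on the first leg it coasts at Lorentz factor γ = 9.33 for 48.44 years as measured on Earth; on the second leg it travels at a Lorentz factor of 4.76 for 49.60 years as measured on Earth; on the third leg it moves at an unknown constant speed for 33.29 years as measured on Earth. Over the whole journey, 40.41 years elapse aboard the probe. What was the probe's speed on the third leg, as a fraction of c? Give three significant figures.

Leg 1: γ = 9.33; τ_1 = 48.44/9.330 = 5.192 years.
Leg 2: γ = 4.76; τ_2 = 49.60/4.760 = 10.42 years.
Leg 3: speed unknown; τ_3 = 33.29/γ_3.
Total proper time: 5.192 + 10.42 + τ_3 = 40.41, so τ_3 = 40.41 − 15.61 = 24.80 years.
γ_3 = 33.29/24.80 = 1.342; β = √(1 − 1/γ²) = √0.4451.

β = 0.667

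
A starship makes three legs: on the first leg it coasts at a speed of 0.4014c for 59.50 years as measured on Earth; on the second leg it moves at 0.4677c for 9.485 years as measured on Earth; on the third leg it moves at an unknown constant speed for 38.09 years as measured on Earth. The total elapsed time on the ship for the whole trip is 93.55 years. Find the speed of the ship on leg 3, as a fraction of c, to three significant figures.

Leg 1: γ = 1/√(1 − 0.4014²) = 1/√0.8389 = 1.092; τ_1 = 59.50/1.092 = 54.50 years.
Leg 2: γ = 1/√(1 − 0.4677²) = 1/√0.7813 = 1.131; τ_2 = 9.485/1.131 = 8.384 years.
Leg 3: speed unknown; τ_3 = 38.09/γ_3.
Total proper time: 54.50 + 8.384 + τ_3 = 93.55, so τ_3 = 93.55 − 62.88 = 30.67 years.
γ_3 = 38.09/30.67 = 1.242; β = √(1 − 1/γ²) = √0.3517.

β = 0.593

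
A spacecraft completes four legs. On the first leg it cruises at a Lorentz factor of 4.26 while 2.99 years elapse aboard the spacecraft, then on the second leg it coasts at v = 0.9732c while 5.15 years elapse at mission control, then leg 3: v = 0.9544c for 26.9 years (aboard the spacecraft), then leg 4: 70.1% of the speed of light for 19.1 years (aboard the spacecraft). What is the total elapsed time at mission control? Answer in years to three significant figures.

Leg 1: γ = 4.26; Δt_1 = 4.260 × 2.99 = 12.74 years.
Leg 2: 5.15 years is already measured at mission control.
Leg 3: γ = 1/√(1 − 0.9544²) = 1/√0.08912 = 3.350; Δt_3 = 3.350 × 26.9 = 90.11 years.
Leg 4: β = 0.701; γ = 1/√(1 − 0.701²) = 1/√0.5086 = 1.402; Δt_4 = 1.402 × 19.1 = 26.78 years.
Total: 12.74 + 5.150 + 90.11 + 26.78 years.

Δt = 135 years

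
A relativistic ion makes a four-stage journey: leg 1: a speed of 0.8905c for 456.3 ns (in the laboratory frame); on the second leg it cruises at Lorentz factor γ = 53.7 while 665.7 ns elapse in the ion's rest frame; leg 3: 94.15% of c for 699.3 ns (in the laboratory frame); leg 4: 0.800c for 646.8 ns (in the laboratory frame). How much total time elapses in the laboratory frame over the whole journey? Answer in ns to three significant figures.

Leg 1: 456.3 ns is already measured in the laboratory frame.
Leg 2: γ = 53.7; Δt_2 = 53.70 × 665.7 = 3.575×10⁴ ns.
Leg 3: 699.3 ns is already measured in the laboratory frame.
Leg 4: 646.8 ns is already measured in the laboratory frame.
Total: 456.3 + 3.575×10⁴ + 699.3 + 646.8 ns.

Δt = 3.76×10⁴ ns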